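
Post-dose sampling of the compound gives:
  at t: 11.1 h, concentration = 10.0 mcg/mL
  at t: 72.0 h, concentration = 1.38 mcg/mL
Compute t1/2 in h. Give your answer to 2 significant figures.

k = ln(C₁/C₂) / (t₂ − t₁) = ln(10.0/1.38) / (72.0 − 11.1)
  = 1.981 / 60.90 = 0.03253 h⁻¹
t½ = ln2 / k = 0.693147 / 0.03253 = 21.31 h

21 h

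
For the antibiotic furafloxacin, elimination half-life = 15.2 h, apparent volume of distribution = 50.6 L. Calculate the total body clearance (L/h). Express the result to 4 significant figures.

k = ln2 / t½ = 0.693147 / 15.2 = 0.04560 h⁻¹
CL = k × Vd = 0.04560 × 50.6 = 2.307 L/h

2.307 L/h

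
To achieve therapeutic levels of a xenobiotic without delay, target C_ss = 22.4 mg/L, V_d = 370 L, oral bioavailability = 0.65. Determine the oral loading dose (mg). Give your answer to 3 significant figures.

12800 mg

LD = Css × Vd / F = 22.4 × 370 / 0.65 = 12750 mg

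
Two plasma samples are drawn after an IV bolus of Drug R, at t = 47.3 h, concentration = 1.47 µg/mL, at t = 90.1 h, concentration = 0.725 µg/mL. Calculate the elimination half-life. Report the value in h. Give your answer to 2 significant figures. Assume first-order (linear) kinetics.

42 h

k = ln(C₁/C₂) / (t₂ − t₁) = ln(1.47/0.725) / (90.1 − 47.3)
  = 0.7068 / 42.80 = 0.01651 h⁻¹
t½ = ln2 / k = 0.693147 / 0.01651 = 41.98 h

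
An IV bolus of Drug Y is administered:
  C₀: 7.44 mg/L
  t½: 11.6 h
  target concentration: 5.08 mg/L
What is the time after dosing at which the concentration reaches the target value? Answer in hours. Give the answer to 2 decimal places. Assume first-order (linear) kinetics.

6.39 h

k = ln2 / t½ = 0.693147 / 11.6 = 0.05975 h⁻¹
t = ln(C₀ / C) / k = ln(7.440 / 5.08) / 0.05975
  = ln(1.465) / 0.05975 = 0.3819 / 0.05975 = 6.392 h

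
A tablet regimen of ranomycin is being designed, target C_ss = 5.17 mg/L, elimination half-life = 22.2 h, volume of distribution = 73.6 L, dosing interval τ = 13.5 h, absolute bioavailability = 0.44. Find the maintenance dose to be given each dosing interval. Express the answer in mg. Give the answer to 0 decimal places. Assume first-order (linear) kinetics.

k = ln2 / t½ = 0.693147 / 22.2 = 0.03122 h⁻¹
CL = k × Vd = 0.03122 × 73.6 = 2.298 L/h
At steady state, F × (Dose/τ) = Css × CL.
Dose = Css × CL × τ / F = 5.17 × 2.298 × 13.5 / 0.44 = 364.5 mg

365 mg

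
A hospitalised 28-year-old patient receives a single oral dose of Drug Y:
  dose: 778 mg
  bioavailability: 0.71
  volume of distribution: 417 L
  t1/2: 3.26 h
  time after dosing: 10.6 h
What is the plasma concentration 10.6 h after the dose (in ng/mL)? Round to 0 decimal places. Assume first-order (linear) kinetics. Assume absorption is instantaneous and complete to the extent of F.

Amount reaching circulation = F × Dose = 0.71 × 778.0 = 552.4 mg
C₀ = F·Dose / Vd = 552.4 / 417 = 1.325 mg/L
k = ln2 / t½ = 0.693147 / 3.26 = 0.2126 h⁻¹
C = C₀ · e^(−k·t) = 1.325 × e^(−0.2126 × 10.6)
  = 1.325 × 0.1050 = 0.1391 mg/L
Convert: 0.1391 mg/L × 1000 = 139.1 ng/mL

139 ng/mL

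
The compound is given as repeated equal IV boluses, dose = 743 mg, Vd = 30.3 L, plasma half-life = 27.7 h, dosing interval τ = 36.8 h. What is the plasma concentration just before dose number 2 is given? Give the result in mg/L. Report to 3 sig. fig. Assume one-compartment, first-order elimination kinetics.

C₀ per dose = Dose / Vd = 743 / 30.3 = 24.52 mg/L
k = ln2 / t½ = 0.693147 / 27.7 = 0.02502 h⁻¹
Fraction remaining after one interval: r = e^(−kτ) = e^(−0.02502 × 36.8) = 0.3982
Before dose 2, 1 dose has been given (aged 1τ).
C_trough = C₀ × r = 24.52 × 0.3982 = 9.764 mg/L

9.76 mg/L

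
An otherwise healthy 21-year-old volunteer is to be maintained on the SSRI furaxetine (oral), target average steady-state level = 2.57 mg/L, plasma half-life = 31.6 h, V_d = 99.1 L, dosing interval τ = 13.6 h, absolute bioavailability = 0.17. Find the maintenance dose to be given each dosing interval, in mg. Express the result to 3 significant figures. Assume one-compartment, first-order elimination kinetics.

k = ln2 / t½ = 0.693147 / 31.6 = 0.02194 h⁻¹
CL = k × Vd = 0.02194 × 99.1 = 2.174 L/h
At steady state, F × (Dose/τ) = Css × CL.
Dose = Css × CL × τ / F = 2.57 × 2.174 × 13.6 / 0.17 = 447.0 mg

447 mg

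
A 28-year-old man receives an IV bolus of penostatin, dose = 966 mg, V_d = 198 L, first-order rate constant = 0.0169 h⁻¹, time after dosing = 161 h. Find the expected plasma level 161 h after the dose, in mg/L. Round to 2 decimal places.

C₀ = Dose / Vd = 966.0 / 198 = 4.879 mg/L
C = C₀ · e^(−k·t) = 4.879 × e^(−0.01690 × 161)
  = 4.879 × 0.06582 = 0.3211 mg/L

0.32 mg/L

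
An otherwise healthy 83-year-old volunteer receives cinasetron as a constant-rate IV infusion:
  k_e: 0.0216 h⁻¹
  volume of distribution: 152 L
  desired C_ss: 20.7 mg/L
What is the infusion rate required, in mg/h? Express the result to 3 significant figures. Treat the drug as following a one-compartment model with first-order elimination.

CL = k × Vd = 0.02160 × 152 = 3.283 L/h
At steady state, infusion rate R₀ = Css × CL = 20.7 × 3.283 = 67.96 mg/h

68.0 mg/h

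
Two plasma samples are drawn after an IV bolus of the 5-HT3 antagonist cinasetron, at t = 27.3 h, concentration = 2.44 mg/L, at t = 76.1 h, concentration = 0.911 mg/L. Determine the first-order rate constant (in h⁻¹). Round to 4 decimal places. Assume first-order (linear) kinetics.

k = ln(C₁/C₂) / (t₂ − t₁) = ln(2.44/0.911) / (76.1 − 27.3)
  = 0.9852 / 48.80 = 0.02019 h⁻¹

0.0202 h⁻¹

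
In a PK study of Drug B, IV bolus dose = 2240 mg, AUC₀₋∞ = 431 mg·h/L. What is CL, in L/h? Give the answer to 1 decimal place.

CL = Dose / AUC = 2240 / 431 = 5.197 L/h

5.2 L/h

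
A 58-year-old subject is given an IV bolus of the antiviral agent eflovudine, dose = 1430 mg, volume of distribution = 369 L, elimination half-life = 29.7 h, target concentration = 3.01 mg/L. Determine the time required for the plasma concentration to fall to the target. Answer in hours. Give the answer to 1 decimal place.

10.8 h

C₀ = Dose / Vd = 1430 / 369 = 3.875 mg/L
k = ln2 / t½ = 0.693147 / 29.7 = 0.02334 h⁻¹
t = ln(C₀ / C) / k = ln(3.875 / 3.01) / 0.02334
  = ln(1.287) / 0.02334 = 0.2523 / 0.02334 = 10.81 h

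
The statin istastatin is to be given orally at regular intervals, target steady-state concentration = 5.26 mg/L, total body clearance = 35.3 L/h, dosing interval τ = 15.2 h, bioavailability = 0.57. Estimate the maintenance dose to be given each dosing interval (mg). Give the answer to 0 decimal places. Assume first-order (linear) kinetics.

4951 mg

At steady state, F × (Dose/τ) = Css × CL.
Dose = Css × CL × τ / F = 5.26 × 35.30 × 15.2 / 0.57 = 4951 mg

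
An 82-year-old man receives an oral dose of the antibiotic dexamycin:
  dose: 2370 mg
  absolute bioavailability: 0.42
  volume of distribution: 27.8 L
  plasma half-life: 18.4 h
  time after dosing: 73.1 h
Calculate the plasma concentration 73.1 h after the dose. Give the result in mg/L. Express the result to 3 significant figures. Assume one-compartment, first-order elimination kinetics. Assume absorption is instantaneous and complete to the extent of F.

2.28 mg/L

Amount reaching circulation = F × Dose = 0.42 × 2370 = 995.4 mg
C₀ = F·Dose / Vd = 995.4 / 27.8 = 35.81 mg/L
k = ln2 / t½ = 0.693147 / 18.4 = 0.03767 h⁻¹
C = C₀ · e^(−k·t) = 35.81 × e^(−0.03767 × 73.1)
  = 35.81 × 0.06369 = 2.281 mg/L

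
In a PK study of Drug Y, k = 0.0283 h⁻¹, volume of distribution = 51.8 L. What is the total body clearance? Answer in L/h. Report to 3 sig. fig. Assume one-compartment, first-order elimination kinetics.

1.47 L/h

CL = k × Vd = 0.0283 × 51.8 = 1.466 L/h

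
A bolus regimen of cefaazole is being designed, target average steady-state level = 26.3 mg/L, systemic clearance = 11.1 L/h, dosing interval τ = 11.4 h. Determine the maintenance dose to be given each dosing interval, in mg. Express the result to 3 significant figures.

At steady state, Dose/τ = Css × CL.
Dose = Css × CL × τ = 26.3 × 11.10 × 11.4 = 3328 mg

3330 mg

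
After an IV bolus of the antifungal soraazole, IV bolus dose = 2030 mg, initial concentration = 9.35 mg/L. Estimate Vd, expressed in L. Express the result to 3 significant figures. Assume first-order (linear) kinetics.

Vd = Dose / C₀ = 2030 / 9.35 = 217.1 L

217 L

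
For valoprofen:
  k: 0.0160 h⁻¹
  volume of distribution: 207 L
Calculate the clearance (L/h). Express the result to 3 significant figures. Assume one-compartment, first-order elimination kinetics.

3.31 L/h

CL = k × Vd = 0.0160 × 207 = 3.312 L/h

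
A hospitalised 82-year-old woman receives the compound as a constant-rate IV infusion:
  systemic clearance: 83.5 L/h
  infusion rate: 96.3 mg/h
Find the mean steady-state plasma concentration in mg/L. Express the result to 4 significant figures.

1.153 mg/L

At steady state Css = R₀ / CL = 96.3 / 83.50 = 1.153 mg/L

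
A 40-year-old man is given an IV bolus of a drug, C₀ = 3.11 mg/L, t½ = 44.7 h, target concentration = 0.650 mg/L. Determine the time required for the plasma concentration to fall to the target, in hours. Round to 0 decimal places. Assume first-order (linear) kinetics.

k = ln2 / t½ = 0.693147 / 44.7 = 0.01551 h⁻¹
t = ln(C₀ / C) / k = ln(3.110 / 0.650) / 0.01551
  = ln(4.785) / 0.01551 = 1.565 / 0.01551 = 100.9 h

101 h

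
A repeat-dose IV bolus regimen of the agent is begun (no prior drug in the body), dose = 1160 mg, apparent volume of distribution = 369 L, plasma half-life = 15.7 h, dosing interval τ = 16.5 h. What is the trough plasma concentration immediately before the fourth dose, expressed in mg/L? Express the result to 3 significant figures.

2.60 mg/L

C₀ per dose = Dose / Vd = 1160 / 369 = 3.144 mg/L
k = ln2 / t½ = 0.693147 / 15.7 = 0.04415 h⁻¹
Fraction remaining after one interval: r = e^(−kτ) = e^(−0.04415 × 16.5) = 0.4826
Before dose 4, 3 doses have been given (aged 1τ, 2τ, 3τ).
C_trough = C₀ × (r + r² + … + r^3) = C₀ × r(1−r^3)/(1−r)
        = 3.144 × 0.4826 × (1 − 0.1124) / (1 − 0.4826) = 2.603 mg/L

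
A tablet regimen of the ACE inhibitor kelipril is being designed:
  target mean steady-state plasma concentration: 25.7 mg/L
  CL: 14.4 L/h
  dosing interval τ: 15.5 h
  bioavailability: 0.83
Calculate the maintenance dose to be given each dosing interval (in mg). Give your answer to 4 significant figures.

6911 mg

At steady state, F × (Dose/τ) = Css × CL.
Dose = Css × CL × τ / F = 25.7 × 14.40 × 15.5 / 0.83 = 6911 mg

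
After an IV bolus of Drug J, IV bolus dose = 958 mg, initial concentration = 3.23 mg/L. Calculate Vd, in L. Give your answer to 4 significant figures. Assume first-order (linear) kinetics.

296.6 L

Vd = Dose / C₀ = 958.0 / 3.23 = 296.6 L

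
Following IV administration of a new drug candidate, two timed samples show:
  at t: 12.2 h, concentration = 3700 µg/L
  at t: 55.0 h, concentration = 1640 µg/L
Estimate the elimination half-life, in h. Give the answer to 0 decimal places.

36 h

k = ln(C₁/C₂) / (t₂ − t₁) = ln(3700/1640) / (55.0 − 12.2)
  = 0.8136 / 42.80 = 0.01901 h⁻¹
t½ = ln2 / k = 0.693147 / 0.01901 = 36.46 h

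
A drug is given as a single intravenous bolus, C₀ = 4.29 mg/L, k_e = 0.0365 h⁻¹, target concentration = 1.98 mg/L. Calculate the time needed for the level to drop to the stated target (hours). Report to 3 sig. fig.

t = ln(C₀ / C) / k = ln(4.290 / 1.98) / 0.03650
  = ln(2.167) / 0.03650 = 0.7733 / 0.03650 = 21.19 h

21.2 h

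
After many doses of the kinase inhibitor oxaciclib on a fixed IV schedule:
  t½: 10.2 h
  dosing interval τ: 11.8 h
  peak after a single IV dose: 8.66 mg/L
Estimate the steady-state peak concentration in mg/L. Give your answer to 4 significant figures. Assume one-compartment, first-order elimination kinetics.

15.70 mg/L

k = ln2 / t½ = 0.693147 / 10.2 = 0.06796 h⁻¹
e^(−kτ) = e^(−0.06796 × 11.8) = 0.4485
Accumulation ratio R = 1 / (1 − e^(−kτ)) = 1 / (1 − 0.4485) = 1.813
Steady-state peak = C₀ × R = 8.66 × 1.813 = 15.70 mg/L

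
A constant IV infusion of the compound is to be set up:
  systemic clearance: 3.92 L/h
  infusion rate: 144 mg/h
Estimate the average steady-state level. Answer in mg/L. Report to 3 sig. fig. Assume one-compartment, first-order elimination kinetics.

At steady state Css = R₀ / CL = 144 / 3.920 = 36.73 mg/L

36.7 mg/L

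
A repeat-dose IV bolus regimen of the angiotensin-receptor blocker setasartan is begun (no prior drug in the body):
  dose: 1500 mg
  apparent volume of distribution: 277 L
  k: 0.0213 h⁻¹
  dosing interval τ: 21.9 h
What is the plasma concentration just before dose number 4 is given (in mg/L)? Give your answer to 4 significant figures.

6.863 mg/L

C₀ per dose = Dose / Vd = 1500 / 277 = 5.415 mg/L
Fraction remaining after one interval: r = e^(−kτ) = e^(−0.02130 × 21.9) = 0.6272
Before dose 4, 3 doses have been given (aged 1τ, 2τ, 3τ).
C_trough = C₀ × (r + r² + … + r^3) = C₀ × r(1−r^3)/(1−r)
        = 5.415 × 0.6272 × (1 − 0.2467) / (1 − 0.6272) = 6.863 mg/L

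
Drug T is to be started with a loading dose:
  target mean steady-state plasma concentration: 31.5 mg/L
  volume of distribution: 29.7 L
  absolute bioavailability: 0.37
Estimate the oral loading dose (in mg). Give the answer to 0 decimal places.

2529 mg

LD = Css × Vd / F = 31.5 × 29.7 / 0.37 = 2529 mg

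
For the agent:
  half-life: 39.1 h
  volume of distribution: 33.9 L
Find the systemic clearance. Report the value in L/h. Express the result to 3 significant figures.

0.601 L/h

k = ln2 / t½ = 0.693147 / 39.1 = 0.01773 h⁻¹
CL = k × Vd = 0.01773 × 33.9 = 0.6010 L/h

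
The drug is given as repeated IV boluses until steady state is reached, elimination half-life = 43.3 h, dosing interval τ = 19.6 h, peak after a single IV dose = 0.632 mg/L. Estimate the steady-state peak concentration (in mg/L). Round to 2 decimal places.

k = ln2 / t½ = 0.693147 / 43.3 = 0.01601 h⁻¹
e^(−kτ) = e^(−0.01601 × 19.6) = 0.7307
Accumulation ratio R = 1 / (1 − e^(−kτ)) = 1 / (1 − 0.7307) = 3.713
Steady-state peak = C₀ × R = 0.632 × 3.713 = 2.347 mg/L

2.35 mg/L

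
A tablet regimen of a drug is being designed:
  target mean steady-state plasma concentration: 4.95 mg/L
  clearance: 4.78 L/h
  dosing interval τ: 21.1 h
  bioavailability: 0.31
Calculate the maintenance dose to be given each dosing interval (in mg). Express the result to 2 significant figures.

At steady state, F × (Dose/τ) = Css × CL.
Dose = Css × CL × τ / F = 4.95 × 4.780 × 21.1 / 0.31 = 1610 mg

1600 mg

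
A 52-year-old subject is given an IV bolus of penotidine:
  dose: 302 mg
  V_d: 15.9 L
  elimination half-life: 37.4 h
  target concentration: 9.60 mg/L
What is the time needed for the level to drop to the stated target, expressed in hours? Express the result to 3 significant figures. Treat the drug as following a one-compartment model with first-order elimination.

36.8 h

C₀ = Dose / Vd = 302.0 / 15.9 = 18.99 mg/L
k = ln2 / t½ = 0.693147 / 37.4 = 0.01853 h⁻¹
t = ln(C₀ / C) / k = ln(18.99 / 9.60) / 0.01853
  = ln(1.978) / 0.01853 = 0.6821 / 0.01853 = 36.81 h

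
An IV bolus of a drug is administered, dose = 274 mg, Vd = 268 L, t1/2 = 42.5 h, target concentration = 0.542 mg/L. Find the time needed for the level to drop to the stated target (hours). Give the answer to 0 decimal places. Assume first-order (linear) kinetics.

C₀ = Dose / Vd = 274.0 / 268 = 1.022 mg/L
k = ln2 / t½ = 0.693147 / 42.5 = 0.01631 h⁻¹
t = ln(C₀ / C) / k = ln(1.022 / 0.542) / 0.01631
  = ln(1.886) / 0.01631 = 0.6345 / 0.01631 = 38.90 h

39 h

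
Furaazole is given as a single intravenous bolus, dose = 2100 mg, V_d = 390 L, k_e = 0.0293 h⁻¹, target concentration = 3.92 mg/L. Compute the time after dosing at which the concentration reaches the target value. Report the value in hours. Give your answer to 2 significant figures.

C₀ = Dose / Vd = 2100 / 390 = 5.385 mg/L
t = ln(C₀ / C) / k = ln(5.385 / 3.92) / 0.02930
  = ln(1.374) / 0.02930 = 0.3177 / 0.02930 = 10.84 h

11 h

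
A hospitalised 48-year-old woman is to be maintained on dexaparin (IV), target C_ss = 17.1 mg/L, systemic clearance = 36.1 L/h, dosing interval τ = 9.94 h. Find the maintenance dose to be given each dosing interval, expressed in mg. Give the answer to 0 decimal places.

6136 mg

At steady state, Dose/τ = Css × CL.
Dose = Css × CL × τ = 17.1 × 36.10 × 9.94 = 6136 mg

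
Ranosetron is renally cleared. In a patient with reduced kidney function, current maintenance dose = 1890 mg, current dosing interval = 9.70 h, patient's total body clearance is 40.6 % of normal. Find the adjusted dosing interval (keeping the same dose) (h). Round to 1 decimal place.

To keep the same average steady-state level, dosing rate must scale with clearance.
CL ratio = 40.6 / 100 = 0.4060
New interval (same dose) = 9.70 / 0.4060 = 23.89 h

23.9 h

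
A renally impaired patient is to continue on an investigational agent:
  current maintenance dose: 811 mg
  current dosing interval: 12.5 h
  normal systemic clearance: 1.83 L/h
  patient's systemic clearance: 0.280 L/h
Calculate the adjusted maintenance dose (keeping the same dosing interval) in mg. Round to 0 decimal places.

124 mg

To keep the same average steady-state level, dosing rate must scale with clearance.
CL ratio = 0.280 / 1.83 = 0.1530
New dose (same interval) = 811 × 0.1530 = 124.1 mg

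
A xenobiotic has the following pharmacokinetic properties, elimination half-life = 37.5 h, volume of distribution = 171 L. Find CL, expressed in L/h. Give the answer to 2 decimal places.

3.16 L/h

k = ln2 / t½ = 0.693147 / 37.5 = 0.01848 h⁻¹
CL = k × Vd = 0.01848 × 171 = 3.160 L/h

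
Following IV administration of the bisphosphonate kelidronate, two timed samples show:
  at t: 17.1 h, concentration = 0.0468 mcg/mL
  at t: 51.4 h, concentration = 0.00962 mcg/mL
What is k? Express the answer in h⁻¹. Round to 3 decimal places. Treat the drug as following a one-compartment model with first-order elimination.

k = ln(C₁/C₂) / (t₂ − t₁) = ln(0.0468/0.00962) / (51.4 − 17.1)
  = 1.582 / 34.30 = 0.04612 h⁻¹

0.046 h⁻¹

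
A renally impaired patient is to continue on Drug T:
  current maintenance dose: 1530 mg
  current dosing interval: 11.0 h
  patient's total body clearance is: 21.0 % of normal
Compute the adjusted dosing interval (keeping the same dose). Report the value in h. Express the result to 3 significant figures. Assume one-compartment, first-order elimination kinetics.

52.4 h

To keep the same average steady-state level, dosing rate must scale with clearance.
CL ratio = 21.0 / 100 = 0.2100
New interval (same dose) = 11.0 / 0.2100 = 52.38 h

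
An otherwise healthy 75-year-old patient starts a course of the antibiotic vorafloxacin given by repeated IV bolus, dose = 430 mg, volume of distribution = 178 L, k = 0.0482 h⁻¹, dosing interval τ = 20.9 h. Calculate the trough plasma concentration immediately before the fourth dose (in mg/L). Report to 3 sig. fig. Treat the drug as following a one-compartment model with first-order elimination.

C₀ per dose = Dose / Vd = 430 / 178 = 2.416 mg/L
Fraction remaining after one interval: r = e^(−kτ) = e^(−0.04820 × 20.9) = 0.3652
Before dose 4, 3 doses have been given (aged 1τ, 2τ, 3τ).
C_trough = C₀ × (r + r² + … + r^3) = C₀ × r(1−r^3)/(1−r)
        = 2.416 × 0.3652 × (1 − 0.04871) / (1 − 0.3652) = 1.322 mg/L

1.32 mg/L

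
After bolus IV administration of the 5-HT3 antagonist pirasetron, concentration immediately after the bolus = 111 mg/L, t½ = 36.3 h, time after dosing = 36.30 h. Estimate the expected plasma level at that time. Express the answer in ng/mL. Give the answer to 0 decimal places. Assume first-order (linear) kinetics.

55500 ng/mL

k = ln2 / t½ = 0.693147 / 36.3 = 0.01909 h⁻¹
t / t½ = 36.30 / 36.3 = 1 half-lives
C = C₀ × (1/2)^1 = 111.0 × 0.5000 = 55.50 mg/L
Convert: 55.50 mg/L × 1000 = 55500 ng/mL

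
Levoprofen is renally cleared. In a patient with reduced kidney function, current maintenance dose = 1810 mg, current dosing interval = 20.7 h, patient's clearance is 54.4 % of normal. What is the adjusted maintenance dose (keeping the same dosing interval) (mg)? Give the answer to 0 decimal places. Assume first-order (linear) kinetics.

985 mg

To keep the same average steady-state level, dosing rate must scale with clearance.
CL ratio = 54.4 / 100 = 0.5440
New dose (same interval) = 1810 × 0.5440 = 984.6 mg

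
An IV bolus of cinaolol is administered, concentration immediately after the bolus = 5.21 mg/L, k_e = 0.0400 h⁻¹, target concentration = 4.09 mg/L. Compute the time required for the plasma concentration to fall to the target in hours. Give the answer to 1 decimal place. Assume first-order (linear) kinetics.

6.1 h

t = ln(C₀ / C) / k = ln(5.210 / 4.09) / 0.04000
  = ln(1.274) / 0.04000 = 0.2422 / 0.04000 = 6.055 h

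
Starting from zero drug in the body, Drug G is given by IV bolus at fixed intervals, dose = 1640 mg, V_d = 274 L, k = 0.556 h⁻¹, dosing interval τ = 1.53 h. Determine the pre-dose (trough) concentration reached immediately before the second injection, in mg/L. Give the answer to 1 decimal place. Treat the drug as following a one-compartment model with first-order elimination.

2.6 mg/L

C₀ per dose = Dose / Vd = 1640 / 274 = 5.985 mg/L
Fraction remaining after one interval: r = e^(−kτ) = e^(−0.5560 × 1.53) = 0.4271
Before dose 2, 1 dose has been given (aged 1τ).
C_trough = C₀ × r = 5.985 × 0.4271 = 2.556 mg/L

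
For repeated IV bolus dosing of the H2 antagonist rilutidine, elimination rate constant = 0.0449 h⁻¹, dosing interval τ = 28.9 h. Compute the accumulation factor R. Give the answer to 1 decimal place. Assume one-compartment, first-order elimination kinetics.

e^(−kτ) = e^(−0.04490 × 28.9) = 0.2732
Accumulation ratio R = 1 / (1 − e^(−kτ)) = 1 / (1 − 0.2732) = 1.376

1.4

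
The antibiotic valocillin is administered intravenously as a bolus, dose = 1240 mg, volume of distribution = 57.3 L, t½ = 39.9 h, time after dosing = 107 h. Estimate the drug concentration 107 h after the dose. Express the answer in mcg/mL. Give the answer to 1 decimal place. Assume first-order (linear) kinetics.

C₀ = Dose / Vd = 1240 / 57.3 = 21.64 mg/L
k = ln2 / t½ = 0.693147 / 39.9 = 0.01737 h⁻¹
C = C₀ · e^(−k·t) = 21.64 × e^(−0.01737 × 107)
  = 21.64 × 0.1559 = 3.374 mg/L
(3.374 mg/L = 3.374 mcg/mL)

3.4 mcg/mL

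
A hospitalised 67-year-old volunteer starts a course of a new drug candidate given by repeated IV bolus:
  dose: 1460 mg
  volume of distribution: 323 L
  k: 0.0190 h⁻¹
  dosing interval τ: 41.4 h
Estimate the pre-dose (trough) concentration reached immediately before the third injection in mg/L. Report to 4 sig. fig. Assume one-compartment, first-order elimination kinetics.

C₀ per dose = Dose / Vd = 1460 / 323 = 4.520 mg/L
Fraction remaining after one interval: r = e^(−kτ) = e^(−0.01900 × 41.4) = 0.4554
Before dose 3, 2 doses have been given (aged 1τ, 2τ).
C_trough = C₀ × (r + r²) = 4.520 × (0.4554 + 0.2074) = 2.996 mg/L

2.996 mg/L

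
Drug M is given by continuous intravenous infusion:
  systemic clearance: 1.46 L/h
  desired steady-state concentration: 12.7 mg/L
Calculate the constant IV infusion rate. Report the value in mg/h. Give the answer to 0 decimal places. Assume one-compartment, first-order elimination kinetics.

At steady state, infusion rate R₀ = Css × CL = 12.7 × 1.460 = 18.54 mg/h

19 mg/h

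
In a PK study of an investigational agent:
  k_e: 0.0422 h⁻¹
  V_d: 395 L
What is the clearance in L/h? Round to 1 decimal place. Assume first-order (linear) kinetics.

16.7 L/h

CL = k × Vd = 0.0422 × 395 = 16.67 L/h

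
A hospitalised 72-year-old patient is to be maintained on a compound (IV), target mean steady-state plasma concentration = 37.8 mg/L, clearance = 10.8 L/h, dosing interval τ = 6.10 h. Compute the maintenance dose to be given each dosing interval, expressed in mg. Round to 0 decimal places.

2490 mg

At steady state, Dose/τ = Css × CL.
Dose = Css × CL × τ = 37.8 × 10.80 × 6.10 = 2490 mg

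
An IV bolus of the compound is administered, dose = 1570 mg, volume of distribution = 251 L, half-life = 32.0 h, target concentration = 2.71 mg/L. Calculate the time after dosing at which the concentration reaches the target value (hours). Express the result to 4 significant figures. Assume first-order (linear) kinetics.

C₀ = Dose / Vd = 1570 / 251 = 6.255 mg/L
k = ln2 / t½ = 0.693147 / 32.0 = 0.02166 h⁻¹
t = ln(C₀ / C) / k = ln(6.255 / 2.71) / 0.02166
  = ln(2.308) / 0.02166 = 0.8364 / 0.02166 = 38.61 h

38.61 h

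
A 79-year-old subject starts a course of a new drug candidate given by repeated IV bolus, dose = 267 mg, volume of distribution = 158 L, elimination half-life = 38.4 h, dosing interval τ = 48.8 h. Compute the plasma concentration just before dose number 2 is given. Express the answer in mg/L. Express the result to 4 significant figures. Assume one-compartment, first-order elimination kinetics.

C₀ per dose = Dose / Vd = 267 / 158 = 1.690 mg/L
k = ln2 / t½ = 0.693147 / 38.4 = 0.01805 h⁻¹
Fraction remaining after one interval: r = e^(−kτ) = e^(−0.01805 × 48.8) = 0.4144
Before dose 2, 1 dose has been given (aged 1τ).
C_trough = C₀ × r = 1.690 × 0.4144 = 0.7003 mg/L

0.7003 mg/L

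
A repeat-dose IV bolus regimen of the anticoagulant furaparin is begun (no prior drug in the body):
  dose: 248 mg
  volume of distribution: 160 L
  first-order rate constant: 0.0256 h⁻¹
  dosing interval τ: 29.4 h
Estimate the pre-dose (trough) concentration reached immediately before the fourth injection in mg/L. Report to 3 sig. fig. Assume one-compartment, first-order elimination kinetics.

C₀ per dose = Dose / Vd = 248 / 160 = 1.550 mg/L
Fraction remaining after one interval: r = e^(−kτ) = e^(−0.02560 × 29.4) = 0.4711
Before dose 4, 3 doses have been given (aged 1τ, 2τ, 3τ).
C_trough = C₀ × (r + r² + … + r^3) = C₀ × r(1−r^3)/(1−r)
        = 1.550 × 0.4711 × (1 − 0.1046) / (1 − 0.4711) = 1.236 mg/L

1.24 mg/L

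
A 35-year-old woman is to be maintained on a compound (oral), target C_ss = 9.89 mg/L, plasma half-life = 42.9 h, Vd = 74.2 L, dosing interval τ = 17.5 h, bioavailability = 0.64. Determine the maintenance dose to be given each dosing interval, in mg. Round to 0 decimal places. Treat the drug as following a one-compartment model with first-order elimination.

324 mg

k = ln2 / t½ = 0.693147 / 42.9 = 0.01616 h⁻¹
CL = k × Vd = 0.01616 × 74.2 = 1.199 L/h
At steady state, F × (Dose/τ) = Css × CL.
Dose = Css × CL × τ / F = 9.89 × 1.199 × 17.5 / 0.64 = 324.2 mg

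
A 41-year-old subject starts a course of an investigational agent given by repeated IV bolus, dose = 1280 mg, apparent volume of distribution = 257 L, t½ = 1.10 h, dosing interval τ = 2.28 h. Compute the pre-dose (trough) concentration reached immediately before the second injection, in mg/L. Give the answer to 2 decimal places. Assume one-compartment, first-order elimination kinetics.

1.18 mg/L

C₀ per dose = Dose / Vd = 1280 / 257 = 4.981 mg/L
k = ln2 / t½ = 0.693147 / 1.10 = 0.6301 h⁻¹
Fraction remaining after one interval: r = e^(−kτ) = e^(−0.6301 × 2.28) = 0.2377
Before dose 2, 1 dose has been given (aged 1τ).
C_trough = C₀ × r = 4.981 × 0.2377 = 1.184 mg/L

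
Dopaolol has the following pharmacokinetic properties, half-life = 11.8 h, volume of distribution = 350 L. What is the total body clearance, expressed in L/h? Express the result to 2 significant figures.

21 L/h

k = ln2 / t½ = 0.693147 / 11.8 = 0.05874 h⁻¹
CL = k × Vd = 0.05874 × 350 = 20.56 L/h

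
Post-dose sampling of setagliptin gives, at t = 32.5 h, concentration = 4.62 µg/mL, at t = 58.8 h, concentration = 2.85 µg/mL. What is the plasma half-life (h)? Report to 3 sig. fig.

37.7 h

k = ln(C₁/C₂) / (t₂ − t₁) = ln(4.62/2.85) / (58.8 − 32.5)
  = 0.4831 / 26.30 = 0.01837 h⁻¹
t½ = ln2 / k = 0.693147 / 0.01837 = 37.73 h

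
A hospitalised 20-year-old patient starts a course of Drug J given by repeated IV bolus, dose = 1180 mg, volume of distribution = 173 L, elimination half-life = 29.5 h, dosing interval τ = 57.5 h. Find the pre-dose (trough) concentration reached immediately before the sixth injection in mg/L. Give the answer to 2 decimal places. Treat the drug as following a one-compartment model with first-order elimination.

2.38 mg/L

C₀ per dose = Dose / Vd = 1180 / 173 = 6.821 mg/L
k = ln2 / t½ = 0.693147 / 29.5 = 0.02350 h⁻¹
Fraction remaining after one interval: r = e^(−kτ) = e^(−0.02350 × 57.5) = 0.2589
Before dose 6, 5 doses have been given (aged 1τ, 2τ, 3τ, 4τ, 5τ).
C_trough = C₀ × (r + r² + … + r^5) = C₀ × r(1−r^5)/(1−r)
        = 6.821 × 0.2589 × (1 − 0.001163) / (1 − 0.2589) = 2.380 mg/L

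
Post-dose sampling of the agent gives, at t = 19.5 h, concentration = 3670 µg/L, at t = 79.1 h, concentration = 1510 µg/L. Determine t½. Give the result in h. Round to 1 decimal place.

46.5 h

k = ln(C₁/C₂) / (t₂ − t₁) = ln(3670/1510) / (79.1 − 19.5)
  = 0.8881 / 59.60 = 0.01490 h⁻¹
t½ = ln2 / k = 0.693147 / 0.01490 = 46.52 h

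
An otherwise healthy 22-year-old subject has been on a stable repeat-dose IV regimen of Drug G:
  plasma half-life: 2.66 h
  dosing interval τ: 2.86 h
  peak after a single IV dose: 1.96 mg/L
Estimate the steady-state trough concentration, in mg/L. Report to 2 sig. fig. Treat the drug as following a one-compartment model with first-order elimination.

k = ln2 / t½ = 0.693147 / 2.66 = 0.2606 h⁻¹
e^(−kτ) = e^(−0.2606 × 2.86) = 0.4746
Accumulation ratio R = 1 / (1 − e^(−kτ)) = 1 / (1 − 0.4746) = 1.903
Steady-state trough = C₀ × R × e^(−kτ) = 1.96 × 1.903 × 0.4746 = 1.770 mg/L

1.8 mg/L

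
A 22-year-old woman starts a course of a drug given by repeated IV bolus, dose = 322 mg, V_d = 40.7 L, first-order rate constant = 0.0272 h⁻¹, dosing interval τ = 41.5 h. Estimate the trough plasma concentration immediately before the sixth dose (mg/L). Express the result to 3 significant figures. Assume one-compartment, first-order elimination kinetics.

3.77 mg/L

C₀ per dose = Dose / Vd = 322 / 40.7 = 7.912 mg/L
Fraction remaining after one interval: r = e^(−kτ) = e^(−0.02720 × 41.5) = 0.3234
Before dose 6, 5 doses have been given (aged 1τ, 2τ, 3τ, 4τ, 5τ).
C_trough = C₀ × (r + r² + … + r^5) = C₀ × r(1−r^5)/(1−r)
        = 7.912 × 0.3234 × (1 − 0.003538) / (1 − 0.3234) = 3.768 mg/L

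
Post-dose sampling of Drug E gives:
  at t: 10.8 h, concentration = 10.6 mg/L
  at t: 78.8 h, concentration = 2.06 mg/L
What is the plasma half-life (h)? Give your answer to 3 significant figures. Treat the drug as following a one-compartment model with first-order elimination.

28.8 h

k = ln(C₁/C₂) / (t₂ − t₁) = ln(10.6/2.06) / (78.8 − 10.8)
  = 1.638 / 68.00 = 0.02409 h⁻¹
t½ = ln2 / k = 0.693147 / 0.02409 = 28.77 h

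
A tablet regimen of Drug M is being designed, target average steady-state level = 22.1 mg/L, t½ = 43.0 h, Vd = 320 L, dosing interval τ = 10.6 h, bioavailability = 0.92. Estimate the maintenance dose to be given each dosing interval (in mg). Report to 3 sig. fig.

k = ln2 / t½ = 0.693147 / 43.0 = 0.01612 h⁻¹
CL = k × Vd = 0.01612 × 320 = 5.158 L/h
At steady state, F × (Dose/τ) = Css × CL.
Dose = Css × CL × τ / F = 22.1 × 5.158 × 10.6 / 0.92 = 1313 mg

1310 mg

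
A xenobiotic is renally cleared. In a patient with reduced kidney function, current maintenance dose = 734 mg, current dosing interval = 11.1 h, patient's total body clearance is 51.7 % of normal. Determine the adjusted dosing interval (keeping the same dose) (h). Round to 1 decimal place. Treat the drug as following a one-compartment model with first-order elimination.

21.5 h

To keep the same average steady-state level, dosing rate must scale with clearance.
CL ratio = 51.7 / 100 = 0.5170
New interval (same dose) = 11.1 / 0.5170 = 21.47 h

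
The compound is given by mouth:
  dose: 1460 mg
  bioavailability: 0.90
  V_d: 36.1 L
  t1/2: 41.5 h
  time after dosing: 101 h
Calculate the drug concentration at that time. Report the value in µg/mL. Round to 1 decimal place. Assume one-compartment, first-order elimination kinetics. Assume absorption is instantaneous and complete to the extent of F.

Amount reaching circulation = F × Dose = 0.90 × 1460 = 1314 mg
C₀ = F·Dose / Vd = 1314 / 36.1 = 36.40 mg/L
k = ln2 / t½ = 0.693147 / 41.5 = 0.01670 h⁻¹
C = C₀ · e^(−k·t) = 36.40 × e^(−0.01670 × 101)
  = 36.40 × 0.1851 = 6.738 mg/L
(6.738 mg/L = 6.738 µg/mL)

6.7 µg/mL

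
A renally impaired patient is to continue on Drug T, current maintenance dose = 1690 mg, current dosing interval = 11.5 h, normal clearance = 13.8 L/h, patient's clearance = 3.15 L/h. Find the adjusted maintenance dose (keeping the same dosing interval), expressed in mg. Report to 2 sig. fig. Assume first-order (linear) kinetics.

390 mg

To keep the same average steady-state level, dosing rate must scale with clearance.
CL ratio = 3.15 / 13.8 = 0.2283
New dose (same interval) = 1690 × 0.2283 = 385.8 mg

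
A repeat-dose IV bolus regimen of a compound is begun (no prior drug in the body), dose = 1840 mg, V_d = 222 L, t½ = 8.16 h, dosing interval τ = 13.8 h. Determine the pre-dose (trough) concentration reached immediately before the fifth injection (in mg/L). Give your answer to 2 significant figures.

3.7 mg/L

C₀ per dose = Dose / Vd = 1840 / 222 = 8.288 mg/L
k = ln2 / t½ = 0.693147 / 8.16 = 0.08494 h⁻¹
Fraction remaining after one interval: r = e^(−kτ) = e^(−0.08494 × 13.8) = 0.3097
Before dose 5, 4 doses have been given (aged 1τ, 2τ, 3τ, 4τ).
C_trough = C₀ × (r + r² + … + r^4) = C₀ × r(1−r^4)/(1−r)
        = 8.288 × 0.3097 × (1 − 0.009200) / (1 − 0.3097) = 3.684 mg/L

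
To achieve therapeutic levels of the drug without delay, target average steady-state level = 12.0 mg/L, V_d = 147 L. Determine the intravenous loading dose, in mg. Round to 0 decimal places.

LD = Css × Vd = 12.0 × 147 = 1764 mg

1764 mg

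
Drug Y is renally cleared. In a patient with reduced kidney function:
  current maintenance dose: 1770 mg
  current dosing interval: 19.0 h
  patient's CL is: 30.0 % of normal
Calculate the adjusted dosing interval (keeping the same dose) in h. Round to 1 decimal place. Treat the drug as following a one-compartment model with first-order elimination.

63.3 h

To keep the same average steady-state level, dosing rate must scale with clearance.
CL ratio = 30.0 / 100 = 0.3000
New interval (same dose) = 19.0 / 0.3000 = 63.33 h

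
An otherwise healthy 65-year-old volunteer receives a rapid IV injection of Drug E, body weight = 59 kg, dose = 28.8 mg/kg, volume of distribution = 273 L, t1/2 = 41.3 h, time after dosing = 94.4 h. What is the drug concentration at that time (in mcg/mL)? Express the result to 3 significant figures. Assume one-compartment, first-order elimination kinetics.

1.28 mcg/mL

Total dose = 28.8 × 59 = 1699 mg
C₀ = Dose / Vd = 1699 / 273 = 6.223 mg/L
k = ln2 / t½ = 0.693147 / 41.3 = 0.01678 h⁻¹
C = C₀ · e^(−k·t) = 6.223 × e^(−0.01678 × 94.4)
  = 6.223 × 0.2051 = 1.276 mg/L
(1.276 mg/L = 1.276 mcg/mL)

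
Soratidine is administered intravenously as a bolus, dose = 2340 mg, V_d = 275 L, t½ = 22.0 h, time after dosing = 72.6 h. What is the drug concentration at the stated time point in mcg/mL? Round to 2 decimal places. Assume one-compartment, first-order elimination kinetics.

C₀ = Dose / Vd = 2340 / 275 = 8.509 mg/L
k = ln2 / t½ = 0.693147 / 22.0 = 0.03151 h⁻¹
C = C₀ · e^(−k·t) = 8.509 × e^(−0.03151 × 72.6)
  = 8.509 × 0.1015 = 0.8637 mg/L
(0.8637 mg/L = 0.8637 mcg/mL)

0.86 mcg/mL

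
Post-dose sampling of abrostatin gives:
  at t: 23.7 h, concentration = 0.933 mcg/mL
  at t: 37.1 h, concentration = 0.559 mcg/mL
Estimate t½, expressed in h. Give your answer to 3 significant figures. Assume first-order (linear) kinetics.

18.1 h

k = ln(C₁/C₂) / (t₂ − t₁) = ln(0.933/0.559) / (37.1 − 23.7)
  = 0.5123 / 13.40 = 0.03823 h⁻¹
t½ = ln2 / k = 0.693147 / 0.03823 = 18.13 h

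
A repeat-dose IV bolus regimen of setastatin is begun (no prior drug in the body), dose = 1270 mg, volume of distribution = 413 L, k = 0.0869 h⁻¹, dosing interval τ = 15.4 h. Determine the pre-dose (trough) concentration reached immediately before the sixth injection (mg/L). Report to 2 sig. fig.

1.1 mg/L

C₀ per dose = Dose / Vd = 1270 / 413 = 3.075 mg/L
Fraction remaining after one interval: r = e^(−kτ) = e^(−0.08690 × 15.4) = 0.2623
Before dose 6, 5 doses have been given (aged 1τ, 2τ, 3τ, 4τ, 5τ).
C_trough = C₀ × (r + r² + … + r^5) = C₀ × r(1−r^5)/(1−r)
        = 3.075 × 0.2623 × (1 − 0.001242) / (1 − 0.2623) = 1.092 mg/L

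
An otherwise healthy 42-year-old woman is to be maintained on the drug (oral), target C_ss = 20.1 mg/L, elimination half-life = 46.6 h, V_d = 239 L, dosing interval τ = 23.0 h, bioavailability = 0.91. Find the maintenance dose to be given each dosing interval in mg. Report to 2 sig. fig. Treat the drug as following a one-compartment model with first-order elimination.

k = ln2 / t½ = 0.693147 / 46.6 = 0.01487 h⁻¹
CL = k × Vd = 0.01487 × 239 = 3.554 L/h
At steady state, F × (Dose/τ) = Css × CL.
Dose = Css × CL × τ / F = 20.1 × 3.554 × 23.0 / 0.91 = 1806 mg

1800 mg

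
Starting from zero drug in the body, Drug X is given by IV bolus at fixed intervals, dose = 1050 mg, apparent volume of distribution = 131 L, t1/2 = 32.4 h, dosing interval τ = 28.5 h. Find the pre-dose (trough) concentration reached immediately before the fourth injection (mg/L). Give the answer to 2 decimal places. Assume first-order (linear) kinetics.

C₀ per dose = Dose / Vd = 1050 / 131 = 8.015 mg/L
k = ln2 / t½ = 0.693147 / 32.4 = 0.02139 h⁻¹
Fraction remaining after one interval: r = e^(−kτ) = e^(−0.02139 × 28.5) = 0.5436
Before dose 4, 3 doses have been given (aged 1τ, 2τ, 3τ).
C_trough = C₀ × (r + r² + … + r^3) = C₀ × r(1−r^3)/(1−r)
        = 8.015 × 0.5436 × (1 − 0.1606) / (1 − 0.5436) = 8.013 mg/L

8.01 mg/L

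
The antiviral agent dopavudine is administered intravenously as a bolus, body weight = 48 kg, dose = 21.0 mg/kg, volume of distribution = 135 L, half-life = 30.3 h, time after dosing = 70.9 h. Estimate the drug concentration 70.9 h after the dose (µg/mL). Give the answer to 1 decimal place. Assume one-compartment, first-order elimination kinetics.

1.5 µg/mL

Total dose = 21.0 × 48 = 1008 mg
C₀ = Dose / Vd = 1008 / 135 = 7.467 mg/L
k = ln2 / t½ = 0.693147 / 30.3 = 0.02288 h⁻¹
C = C₀ · e^(−k·t) = 7.467 × e^(−0.02288 × 70.9)
  = 7.467 × 0.1975 = 1.475 mg/L
(1.475 mg/L = 1.475 µg/mL)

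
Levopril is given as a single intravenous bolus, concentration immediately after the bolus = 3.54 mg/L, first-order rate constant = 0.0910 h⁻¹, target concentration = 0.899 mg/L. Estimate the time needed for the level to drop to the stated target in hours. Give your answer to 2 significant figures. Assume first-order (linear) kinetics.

15 h

t = ln(C₀ / C) / k = ln(3.540 / 0.899) / 0.09100
  = ln(3.938) / 0.09100 = 1.371 / 0.09100 = 15.07 h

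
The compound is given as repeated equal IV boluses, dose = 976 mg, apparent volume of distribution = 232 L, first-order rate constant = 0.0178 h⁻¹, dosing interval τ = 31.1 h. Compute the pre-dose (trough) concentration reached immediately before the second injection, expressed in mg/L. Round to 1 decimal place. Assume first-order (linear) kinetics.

2.4 mg/L

C₀ per dose = Dose / Vd = 976 / 232 = 4.207 mg/L
Fraction remaining after one interval: r = e^(−kτ) = e^(−0.01780 × 31.1) = 0.5749
Before dose 2, 1 dose has been given (aged 1τ).
C_trough = C₀ × r = 4.207 × 0.5749 = 2.419 mg/L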